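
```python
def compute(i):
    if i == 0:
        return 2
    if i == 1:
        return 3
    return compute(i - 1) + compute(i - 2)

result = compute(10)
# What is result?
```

Build up from base cases: compute(0)=2, compute(1)=3, compute(2)=5, compute(3)=8, compute(4)=13, compute(5)=21, compute(6)=34, ..., compute(10)=233

Answer: 233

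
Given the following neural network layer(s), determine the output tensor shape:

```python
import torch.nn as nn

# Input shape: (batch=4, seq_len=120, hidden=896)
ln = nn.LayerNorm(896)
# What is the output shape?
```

Input: (4, 120, 896) -> Output: (4, 120, 896)

Answer: (4, 120, 896)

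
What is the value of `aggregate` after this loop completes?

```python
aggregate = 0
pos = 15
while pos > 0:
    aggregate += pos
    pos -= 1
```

Sum 15 down to 1
`aggregate` takes the values: 0 → 15 → 29 → 42 → 54 → 65 → 75 → 84 → 92 → 99 → 105 → 110 → 114 → 117 → 119 → 120

Answer: 120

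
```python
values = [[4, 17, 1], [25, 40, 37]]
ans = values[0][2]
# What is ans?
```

Trace:
`values = [[4, 17, 1], [25, 40, 37]]` → values = [[4, 17, 1], [25, 40, 37]]
`ans = values[0][2]` → ans = 1
So ans = 1

Answer: 1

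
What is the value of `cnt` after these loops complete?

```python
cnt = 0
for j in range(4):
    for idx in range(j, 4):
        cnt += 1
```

Upper triangle: 4 + 3 + ... + 1
`cnt` takes the values: 0 → 1 → 2 → 3 → 4 → 5 → 6 → 7 → 8 → 9 → 10

Answer: 10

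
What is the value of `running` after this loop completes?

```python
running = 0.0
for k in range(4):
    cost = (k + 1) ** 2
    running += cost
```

Sum of squared losses 1² + 2² + ... + 4²
`running` takes the values: 0.0 → 1.0 → 5.0 → 14.0 → 30.0

Answer: 30.0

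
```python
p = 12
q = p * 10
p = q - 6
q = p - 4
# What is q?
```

Trace:
`p = 12` → p = 12
`q = p * 10` → q = 120
`p = q - 6` → p = 114
`q = p - 4` → q = 110
So q = 110

Answer: 110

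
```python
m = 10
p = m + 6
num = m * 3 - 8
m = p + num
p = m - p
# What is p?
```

Trace:
`m = 10` → m = 10
`p = m + 6` → p = 16
`num = m * 3 - 8` → num = 22
`m = p + num` → m = 38
`p = m - p` → p = 22
So p = 22

Answer: 22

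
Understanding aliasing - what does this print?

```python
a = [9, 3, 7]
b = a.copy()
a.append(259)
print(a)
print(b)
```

Key concept: list.copy() creates independent copy.
Step by step:
`a = [9, 3, 7]` → a = [9, 3, 7]
`b = a.copy()` → b = [9, 3, 7]
`a.append(259)` → a = [9, 3, 7, 259]
`print(a)` → prints [9, 3, 7, 259]
`print(b)` → prints [9, 3, 7]

Answer:
[9, 3, 7, 259]
[9, 3, 7]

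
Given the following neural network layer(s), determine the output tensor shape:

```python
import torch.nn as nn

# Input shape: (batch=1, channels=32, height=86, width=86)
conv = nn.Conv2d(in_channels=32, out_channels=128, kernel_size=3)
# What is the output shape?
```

Input: (1, 32, 86, 86) -> Output: (1, 128, 84, 84)

Answer: (1, 128, 84, 84)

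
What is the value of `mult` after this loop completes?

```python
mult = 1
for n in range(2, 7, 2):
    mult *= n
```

Product of even numbers 2 to 6
`mult` takes the values: 1 → 2 → 8 → 48

Answer: 48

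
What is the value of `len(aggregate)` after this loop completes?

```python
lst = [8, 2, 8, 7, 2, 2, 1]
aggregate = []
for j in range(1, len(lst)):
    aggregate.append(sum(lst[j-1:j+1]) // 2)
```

Number of 2-element averages
`aggregate` takes the values: [] → [5] → [5, 5] → [5, 5, 7] → [5, 5, 7, 4] → [5, 5, 7, 4, 2] → [5, 5, 7, 4, 2, 1]
So `len(aggregate)` = 6

Answer: 6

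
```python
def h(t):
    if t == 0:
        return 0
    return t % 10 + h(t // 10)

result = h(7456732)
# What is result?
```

Sum of digits of 7456732: 2 + 3 + 7 + 6 + 5 + 4 + 7 = 34

Answer: 34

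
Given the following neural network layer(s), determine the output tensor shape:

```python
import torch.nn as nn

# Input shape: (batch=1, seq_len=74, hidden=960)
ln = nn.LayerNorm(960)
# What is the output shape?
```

Input: (1, 74, 960) -> Output: (1, 74, 960)

Answer: (1, 74, 960)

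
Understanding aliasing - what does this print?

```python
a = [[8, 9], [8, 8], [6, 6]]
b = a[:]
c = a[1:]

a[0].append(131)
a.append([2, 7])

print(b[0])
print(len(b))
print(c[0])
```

Key concept: slice with nested mutation.
Step by step:
`a = [[8, 9], [8, 8], [6, 6]]` → a = [[8, 9], [8, 8], [6, 6]]
`b = a[:]` → b = [[8, 9], [8, 8], [6, 6]]
`c = a[1:]` → c = [[8, 8], [6, 6]]
`a[0].append(131)` → a = [[8, 9, 131], [8, 8], [6, 6]]; b = [[8, 9, 131], [8, 8], [6, 6]]
`a.append([2, 7])` → a = [[8, 9, 131], [8, 8], [6, 6], [2, 7]]
`print(b[0])` → prints [8, 9, 131]
`print(len(b))` → prints 3
`print(c[0])` → prints [8, 8]

Answer:
[8, 9, 131]
3
[8, 8]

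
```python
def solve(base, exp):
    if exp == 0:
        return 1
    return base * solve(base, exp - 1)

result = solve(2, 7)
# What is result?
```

solve(2, 7) = 2 * 2 * 2 * 2 * 2 * 2 * 2 = 128

Answer: 128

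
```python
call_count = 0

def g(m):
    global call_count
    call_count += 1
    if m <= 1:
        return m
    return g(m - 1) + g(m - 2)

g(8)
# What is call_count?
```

Calls(m) = 1 + Calls(m-1) + Calls(m-2); Calls(0)=Calls(1)=1. For m=8 this gives 67.

Answer: 67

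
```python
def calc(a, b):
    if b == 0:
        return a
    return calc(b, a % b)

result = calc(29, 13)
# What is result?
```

calc(29, 13) -> calc(13, 3) -> calc(3, 1) -> calc(1, 0) -> 1

Answer: 1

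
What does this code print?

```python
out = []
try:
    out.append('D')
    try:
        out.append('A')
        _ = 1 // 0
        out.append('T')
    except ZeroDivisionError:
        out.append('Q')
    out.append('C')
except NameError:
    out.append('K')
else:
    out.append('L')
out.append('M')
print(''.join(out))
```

Execution trace: 'D' (try body) → 'A' (inner try body) → 'Q' (inner except ZeroDivisionError) → 'C' (try body, no exception) → 'L' (else) → 'M' (after the try/except). Output: DAQCLM

Answer: DAQCLM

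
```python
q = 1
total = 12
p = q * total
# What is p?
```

Trace:
`q = 1` → q = 1
`total = 12` → total = 12
`p = q * total` → p = 12
So p = 12

Answer: 12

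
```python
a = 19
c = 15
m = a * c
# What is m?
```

Trace:
`a = 19` → a = 19
`c = 15` → c = 15
`m = a * c` → m = 285
So m = 285

Answer: 285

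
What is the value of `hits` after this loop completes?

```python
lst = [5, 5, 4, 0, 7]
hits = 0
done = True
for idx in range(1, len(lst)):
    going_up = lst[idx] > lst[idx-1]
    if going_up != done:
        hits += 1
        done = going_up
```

Count direction changes in [5, 5, 4, 0, 7]
`hits` takes the values: 0 → 1 → 2

Answer: 2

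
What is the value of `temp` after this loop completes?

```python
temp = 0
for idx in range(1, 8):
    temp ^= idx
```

XOR of 1 to 7
`temp` takes the values: 0 → 1 → 3 → 0 → 4 → 1 → 7 → 0

Answer: 0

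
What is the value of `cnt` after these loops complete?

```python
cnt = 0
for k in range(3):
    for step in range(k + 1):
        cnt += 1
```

Triangle: 1 + 2 + ... + 3
`cnt` takes the values: 0 → 1 → 2 → 3 → 4 → 5 → 6

Answer: 6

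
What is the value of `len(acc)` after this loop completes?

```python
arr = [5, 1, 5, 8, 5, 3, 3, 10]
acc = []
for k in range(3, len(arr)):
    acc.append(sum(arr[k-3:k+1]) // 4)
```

Number of 4-element averages
`acc` takes the values: [] → [4] → [4, 4] → [4, 4, 5] → [4, 4, 5, 4] → [4, 4, 5, 4, 5]
So `len(acc)` = 5

Answer: 5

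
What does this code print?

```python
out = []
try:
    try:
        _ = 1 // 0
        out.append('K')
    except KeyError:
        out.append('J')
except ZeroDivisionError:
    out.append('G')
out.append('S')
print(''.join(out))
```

Execution trace: 'G' (outer except ZeroDivisionError) → 'S' (after the try/except). Output: GS

Answer: GS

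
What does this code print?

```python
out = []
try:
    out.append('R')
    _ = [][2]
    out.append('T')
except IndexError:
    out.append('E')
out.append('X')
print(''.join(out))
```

Execution trace: 'R' (try body) → 'E' (except IndexError) → 'X' (after the try/except). Output: REX

Answer: REX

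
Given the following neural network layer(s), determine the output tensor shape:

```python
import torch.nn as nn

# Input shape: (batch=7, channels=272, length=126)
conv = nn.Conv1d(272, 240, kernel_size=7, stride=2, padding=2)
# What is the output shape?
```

Input: (7, 272, 126) -> Output: (7, 240, 62)

Answer: (7, 240, 62)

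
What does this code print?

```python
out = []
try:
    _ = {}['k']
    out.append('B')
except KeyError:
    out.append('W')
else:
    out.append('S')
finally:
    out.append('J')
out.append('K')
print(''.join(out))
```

Execution trace: 'W' (except KeyError) → 'J' (finally) → 'K' (after the try/except). Output: WJK

Answer: WJK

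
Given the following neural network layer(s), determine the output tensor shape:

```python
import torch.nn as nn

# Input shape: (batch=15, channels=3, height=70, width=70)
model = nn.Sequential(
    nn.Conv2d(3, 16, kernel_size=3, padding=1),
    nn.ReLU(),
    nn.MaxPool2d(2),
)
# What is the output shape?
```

Input: (15, 3, 70, 70) -> after Conv2d: (15, 16, 70, 70) -> after ReLU: (15, 16, 70, 70) -> Output: (15, 16, 35, 35)

Answer: (15, 16, 35, 35)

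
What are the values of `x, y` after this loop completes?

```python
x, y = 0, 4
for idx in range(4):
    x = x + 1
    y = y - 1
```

x goes 0→4, y goes 4→0
`x, y` takes the values: (0, 4) → (1, 4) → (1, 3) → (2, 3) → (2, 2) → (3, 2) → (3, 1) → (4, 1) → (4, 0)

Answer: 4, 0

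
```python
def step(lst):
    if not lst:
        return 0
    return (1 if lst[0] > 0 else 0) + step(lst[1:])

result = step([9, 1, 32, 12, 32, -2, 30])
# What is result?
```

Count of positive elements in [9, 1, 32, 12, 32, -2, 30] = 6

Answer: 6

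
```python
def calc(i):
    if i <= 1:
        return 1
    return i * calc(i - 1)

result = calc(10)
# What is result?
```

calc(10) = 10 * 9 * 8 * 7 * 6 * 5 * 4 * 3 * 2 * 1 = 3628800

Answer: 3628800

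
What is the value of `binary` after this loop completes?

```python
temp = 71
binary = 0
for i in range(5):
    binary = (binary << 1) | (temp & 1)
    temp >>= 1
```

Reverse lowest 5 bits of 71
`binary` takes the values: 0 → 1 → 3 → 7 → 14 → 28

Answer: 28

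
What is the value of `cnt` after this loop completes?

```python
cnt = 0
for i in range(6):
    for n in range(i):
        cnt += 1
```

Triangle number: 0+1+2+...+5
`cnt` takes the values: 0 → 1 → 2 → 3 → 4 → 5 → 6 → 7 → 8 → 9 → 10 → 11 → 12 → 13 → 14 → 15

Answer: 15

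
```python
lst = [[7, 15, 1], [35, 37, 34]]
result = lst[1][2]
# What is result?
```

Trace:
`lst = [[7, 15, 1], [35, 37, 34]]` → lst = [[7, 15, 1], [35, 37, 34]]
`result = lst[1][2]` → result = 34
So result = 34

Answer: 34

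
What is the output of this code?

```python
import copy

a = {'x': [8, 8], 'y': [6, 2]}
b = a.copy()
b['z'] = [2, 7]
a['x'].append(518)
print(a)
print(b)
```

Key concept: shallow copy of dict with mutable values.
Step by step:
`a = {'x': [8, 8], 'y': [6, 2]}` → a = {'x': [8, 8], 'y': [6, 2]}
`b = a.copy()` → b = {'x': [8, 8], 'y': [6, 2]}
`b['z'] = [2, 7]` → b = {'x': [8, 8], 'y': [6, 2], 'z': [2, 7]}
`a['x'].append(518)` → a = {'x': [8, 8, 518], 'y': [6, 2]}; b = {'x': [8, 8, 518], 'y': [6, 2], 'z': [2, 7]}
`print(a)` → prints {'x': [8, 8, 518], 'y': [6, 2]}
`print(b)` → prints {'x': [8, 8, 518], 'y': [6, 2], 'z': [2, 7]}

Answer:
{'x': [8, 8, 518], 'y': [6, 2]}
{'x': [8, 8, 518], 'y': [6, 2], 'z': [2, 7]}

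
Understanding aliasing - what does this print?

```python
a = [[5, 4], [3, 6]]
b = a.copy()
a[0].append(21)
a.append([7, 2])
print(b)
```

Key concept: shallow copy with nested lists.
Step by step:
`a = [[5, 4], [3, 6]]` → a = [[5, 4], [3, 6]]
`b = a.copy()` → b = [[5, 4], [3, 6]]
`a[0].append(21)` → a = [[5, 4, 21], [3, 6]]; b = [[5, 4, 21], [3, 6]]
`a.append([7, 2])` → a = [[5, 4, 21], [3, 6], [7, 2]]
`print(b)` → prints [[5, 4, 21], [3, 6]]

Answer: [[5, 4, 21], [3, 6]]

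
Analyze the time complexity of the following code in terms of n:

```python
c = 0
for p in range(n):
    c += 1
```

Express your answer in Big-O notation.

Each loop level contributes: n. Multiplying the contributions gives O(n).

Answer: O(n)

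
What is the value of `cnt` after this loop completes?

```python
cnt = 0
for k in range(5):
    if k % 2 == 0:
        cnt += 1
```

Count numbers divisible by 2 in range(5)
`cnt` takes the values: 0 → 1 → 2 → 3

Answer: 3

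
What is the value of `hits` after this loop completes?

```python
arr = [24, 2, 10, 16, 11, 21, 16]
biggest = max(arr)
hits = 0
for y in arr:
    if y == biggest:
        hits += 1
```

Count of max value 24 in [24, 2, 10, 16, 11, 21, 16]
`hits` takes the values: 0 → 1

Answer: 1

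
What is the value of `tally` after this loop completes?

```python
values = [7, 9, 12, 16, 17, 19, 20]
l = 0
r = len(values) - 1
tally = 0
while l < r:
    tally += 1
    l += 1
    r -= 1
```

Iterations until pointers meet (list length 7)
`tally` takes the values: 0 → 1 → 2 → 3

Answer: 3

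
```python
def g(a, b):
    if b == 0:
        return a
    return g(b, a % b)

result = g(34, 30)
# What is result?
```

g(34, 30) -> g(30, 4) -> g(4, 2) -> g(2, 0) -> 2

Answer: 2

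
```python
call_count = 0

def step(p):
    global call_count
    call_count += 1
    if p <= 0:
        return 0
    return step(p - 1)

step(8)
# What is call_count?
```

Linear recursion stepping by 1: 9 calls from p=8 down to ≤0.

Answer: 9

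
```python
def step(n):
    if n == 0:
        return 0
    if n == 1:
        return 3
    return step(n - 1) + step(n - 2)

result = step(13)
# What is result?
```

Build up from base cases: step(0)=0, step(1)=3, step(2)=3, step(3)=6, step(4)=9, step(5)=15, step(6)=24, ..., step(13)=699

Answer: 699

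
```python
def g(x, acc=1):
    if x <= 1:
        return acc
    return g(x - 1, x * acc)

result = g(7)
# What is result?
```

Accumulator trace (n, acc): (7, 1) -> (6, 7) -> (5, 42) -> (4, 210) -> (3, 840) -> (2, 2520) -> (1, 5040) -> return 5040

Answer: 5040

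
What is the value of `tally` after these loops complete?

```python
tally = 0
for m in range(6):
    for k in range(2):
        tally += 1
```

6 * 2 = 12
`tally` takes the values: 0 → 1 → 2 → 3 → 4 → 5 → 6 → 7 → 8 → 9 → 10 → 11 → 12

Answer: 12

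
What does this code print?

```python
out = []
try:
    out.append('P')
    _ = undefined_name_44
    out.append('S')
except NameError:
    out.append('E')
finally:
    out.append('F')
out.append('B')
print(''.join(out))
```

Execution trace: 'P' (try body) → 'E' (except NameError) → 'F' (finally) → 'B' (after the try/except). Output: PEFB

Answer: PEFB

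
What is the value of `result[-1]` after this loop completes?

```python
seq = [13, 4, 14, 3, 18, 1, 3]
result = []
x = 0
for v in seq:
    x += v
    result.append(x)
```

Cumulative sum ends at 56
`result` takes the values: [] → [13] → [13, 17] → [13, 17, 31] → [13, 17, 31, 34] → [13, 17, 31, 34, 52] → [13, 17, 31, 34, 52, 53] → [13, 17, 31, 34, 52, 53, 56]
So `result[-1]` = 56

Answer: 56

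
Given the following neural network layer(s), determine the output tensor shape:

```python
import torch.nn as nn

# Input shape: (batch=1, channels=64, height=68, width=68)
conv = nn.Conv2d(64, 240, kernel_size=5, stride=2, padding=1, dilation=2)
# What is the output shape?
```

Input: (1, 64, 68, 68) -> Output: (1, 240, 31, 31)

Answer: (1, 240, 31, 31)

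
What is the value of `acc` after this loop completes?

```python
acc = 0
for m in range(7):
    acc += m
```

Sum of 0 to 6 = 21
`acc` takes the values: 0 → 1 → 3 → 6 → 10 → 15 → 21

Answer: 21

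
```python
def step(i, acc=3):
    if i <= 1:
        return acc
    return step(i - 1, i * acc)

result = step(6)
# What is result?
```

Accumulator trace (n, acc): (6, 3) -> (5, 18) -> (4, 90) -> (3, 360) -> (2, 1080) -> (1, 2160) -> return 2160

Answer: 2160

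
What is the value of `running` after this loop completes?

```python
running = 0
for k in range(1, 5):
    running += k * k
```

Sum of squares 1² to 4² = 30
`running` takes the values: 0 → 1 → 5 → 14 → 30

Answer: 30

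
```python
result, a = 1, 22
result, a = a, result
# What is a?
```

Trace:
`result, a = 1, 22` → result = 1; a = 22
`result, a = a, result` → result = 22; a = 1
So a = 1

Answer: 1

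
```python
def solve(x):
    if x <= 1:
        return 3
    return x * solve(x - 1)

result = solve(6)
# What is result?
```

solve(6) = 6 * 5 * 4 * 3 * 2 * 3 = 2160

Answer: 2160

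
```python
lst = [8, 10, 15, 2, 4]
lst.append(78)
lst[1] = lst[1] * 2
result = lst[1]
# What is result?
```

Trace:
`lst = [8, 10, 15, 2, 4]` → lst = [8, 10, 15, 2, 4]
`lst.append(78)` → lst = [8, 10, 15, 2, 4, 78]
`lst[1] = lst[1] * 2` → lst = [8, 20, 15, 2, 4, 78]
`result = lst[1]` → result = 20
So result = 20

Answer: 20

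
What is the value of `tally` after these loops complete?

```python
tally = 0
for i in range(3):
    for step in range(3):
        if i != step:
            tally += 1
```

3² - 3 (exclude diagonal)
`tally` takes the values: 0 → 1 → 2 → 3 → 4 → 5 → 6

Answer: 6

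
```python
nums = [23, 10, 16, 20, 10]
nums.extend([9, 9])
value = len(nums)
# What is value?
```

Trace:
`nums = [23, 10, 16, 20, 10]` → nums = [23, 10, 16, 20, 10]
`nums.extend([9, 9])` → nums = [23, 10, 16, 20, 10, 9, 9]
`value = len(nums)` → value = 7
So value = 7

Answer: 7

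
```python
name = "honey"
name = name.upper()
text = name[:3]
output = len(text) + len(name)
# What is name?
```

Trace:
`name = "honey"` → name = 'honey'
`name = name.upper()` → name = 'HONEY'
`text = name[:3]` → text = 'HON'
`output = len(text) + len(name)` → output = 8
So name = 'HONEY'

Answer: 'HONEY'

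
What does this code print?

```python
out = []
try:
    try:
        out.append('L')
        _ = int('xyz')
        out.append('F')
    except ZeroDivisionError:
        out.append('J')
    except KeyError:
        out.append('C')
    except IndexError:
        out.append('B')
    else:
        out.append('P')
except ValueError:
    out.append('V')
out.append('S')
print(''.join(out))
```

Execution trace: 'L' (inner try body) → 'V' (outer except ValueError) → 'S' (after the try/except). Output: LVS

Answer: LVS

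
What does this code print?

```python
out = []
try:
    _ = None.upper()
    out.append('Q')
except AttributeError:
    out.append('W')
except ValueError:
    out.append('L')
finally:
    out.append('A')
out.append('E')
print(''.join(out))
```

Execution trace: 'W' (except AttributeError) → 'A' (finally) → 'E' (after the try/except). Output: WAE

Answer: WAE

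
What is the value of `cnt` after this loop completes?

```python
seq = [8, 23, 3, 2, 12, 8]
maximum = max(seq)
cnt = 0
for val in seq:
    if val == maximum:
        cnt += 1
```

Count of max value 23 in [8, 23, 3, 2, 12, 8]
`cnt` takes the values: 0 → 1

Answer: 1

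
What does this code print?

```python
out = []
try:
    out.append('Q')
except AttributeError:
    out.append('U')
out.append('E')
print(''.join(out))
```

Execution trace: 'Q' (try body, no exception) → 'E' (after the try/except). Output: QE

Answer: QE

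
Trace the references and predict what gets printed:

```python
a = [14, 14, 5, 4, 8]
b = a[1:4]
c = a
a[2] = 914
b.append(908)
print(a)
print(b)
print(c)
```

Key concept: slice vs alias.
Step by step:
`a = [14, 14, 5, 4, 8]` → a = [14, 14, 5, 4, 8]
`b = a[1:4]` → b = [14, 5, 4]
`c = a` → c = [14, 14, 5, 4, 8] (same object as a)
`a[2] = 914` → a = [14, 14, 914, 4, 8] (same object as c); c = [14, 14, 914, 4, 8] (same object as a)
`b.append(908)` → b = [14, 5, 4, 908]
`print(a)` → prints [14, 14, 914, 4, 8]
`print(b)` → prints [14, 5, 4, 908]
`print(c)` → prints [14, 14, 914, 4, 8]

Answer:
[14, 14, 914, 4, 8]
[14, 5, 4, 908]
[14, 14, 914, 4, 8]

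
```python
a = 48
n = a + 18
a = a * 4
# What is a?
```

Trace:
`a = 48` → a = 48
`n = a + 18` → n = 66
`a = a * 4` → a = 192
So a = 192

Answer: 192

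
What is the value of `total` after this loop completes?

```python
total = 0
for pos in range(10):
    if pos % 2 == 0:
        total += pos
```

Sum of even numbers 0 to 9
`total` takes the values: 0 → 2 → 6 → 12 → 20

Answer: 20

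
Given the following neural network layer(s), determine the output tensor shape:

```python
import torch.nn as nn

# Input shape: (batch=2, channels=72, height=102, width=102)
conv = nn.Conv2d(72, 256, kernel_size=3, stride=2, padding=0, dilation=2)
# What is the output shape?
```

Input: (2, 72, 102, 102) -> Output: (2, 256, 49, 49)

Answer: (2, 256, 49, 49)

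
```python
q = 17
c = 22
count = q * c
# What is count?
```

Trace:
`q = 17` → q = 17
`c = 22` → c = 22
`count = q * c` → count = 374
So count = 374

Answer: 374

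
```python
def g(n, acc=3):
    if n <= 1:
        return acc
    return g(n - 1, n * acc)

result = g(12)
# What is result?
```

Accumulator trace (n, acc): (12, 3) -> (11, 36) -> (10, 396) -> (9, 3960) -> (8, 35640) -> (7, 285120) -> (6, 1995840) -> (5, 11975040) -> (4, 59875200) -> (3, 239500800) -> (2, 718502400) -> (1, 1437004800) -> return 1437004800

Answer: 1437004800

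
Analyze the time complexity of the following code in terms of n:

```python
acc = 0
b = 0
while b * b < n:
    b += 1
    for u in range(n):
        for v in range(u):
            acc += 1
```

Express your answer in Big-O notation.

Each loop level contributes: √n × n × n. Multiplying the contributions gives O(n^2√n).

Answer: O(n^2√n)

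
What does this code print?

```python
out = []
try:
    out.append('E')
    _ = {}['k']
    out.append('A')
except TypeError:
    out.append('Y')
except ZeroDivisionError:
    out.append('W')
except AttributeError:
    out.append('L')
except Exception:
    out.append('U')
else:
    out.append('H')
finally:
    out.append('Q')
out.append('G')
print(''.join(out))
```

Execution trace: 'E' (try body) → 'U' (except Exception) → 'Q' (finally) → 'G' (after the try/except). Output: EUQG

Answer: EUQG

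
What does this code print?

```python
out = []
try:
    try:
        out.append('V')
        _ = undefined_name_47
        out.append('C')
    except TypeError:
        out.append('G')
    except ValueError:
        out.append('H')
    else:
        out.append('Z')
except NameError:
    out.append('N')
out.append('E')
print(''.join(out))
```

Execution trace: 'V' (try body) → 'N' (outer except NameError) → 'E' (after the try/except). Output: VNE

Answer: VNE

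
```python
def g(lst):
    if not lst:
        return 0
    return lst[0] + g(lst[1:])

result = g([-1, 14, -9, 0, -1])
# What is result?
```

(-1) + 14 + (-9) + 0 + (-1) + 0 = 3

Answer: 3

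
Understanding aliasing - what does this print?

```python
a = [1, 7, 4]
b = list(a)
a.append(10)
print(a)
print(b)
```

Key concept: list() constructor creates copy.
Step by step:
`a = [1, 7, 4]` → a = [1, 7, 4]
`b = list(a)` → b = [1, 7, 4]
`a.append(10)` → a = [1, 7, 4, 10]
`print(a)` → prints [1, 7, 4, 10]
`print(b)` → prints [1, 7, 4]

Answer:
[1, 7, 4, 10]
[1, 7, 4]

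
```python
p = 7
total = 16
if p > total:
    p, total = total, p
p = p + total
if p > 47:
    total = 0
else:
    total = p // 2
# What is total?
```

Trace:
`p = 7` → p = 7
`total = 16` → total = 16
`if p > total: ...` → p > total is False → no variable changes
`p = p + total` → p = 23
`if p > 47: ...` → p > 47 is False, take else branch → total = 11
So total = 11

Answer: 11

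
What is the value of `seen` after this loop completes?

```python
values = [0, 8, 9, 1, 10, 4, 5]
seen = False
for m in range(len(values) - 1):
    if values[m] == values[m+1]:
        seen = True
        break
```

Check consecutive duplicates in [0, 8, 9, 1, 10, 4, 5]
`seen` takes the values: False

Answer: False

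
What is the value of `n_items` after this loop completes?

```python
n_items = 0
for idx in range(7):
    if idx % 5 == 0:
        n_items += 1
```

Count numbers divisible by 5 in range(7)
`n_items` takes the values: 0 → 1 → 2

Answer: 2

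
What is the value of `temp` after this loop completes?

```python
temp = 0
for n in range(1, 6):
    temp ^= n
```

XOR of 1 to 5
`temp` takes the values: 0 → 1 → 3 → 0 → 4 → 1

Answer: 1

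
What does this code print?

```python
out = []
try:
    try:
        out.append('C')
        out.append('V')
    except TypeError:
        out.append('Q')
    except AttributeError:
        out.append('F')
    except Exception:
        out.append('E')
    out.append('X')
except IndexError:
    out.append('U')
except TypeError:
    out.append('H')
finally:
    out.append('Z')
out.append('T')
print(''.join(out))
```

Execution trace: 'C' (inner try body) → 'V' (inner try body, no exception) → 'X' (try body, no exception) → 'Z' (finally) → 'T' (after the try/except). Output: CVXZT

Answer: CVXZT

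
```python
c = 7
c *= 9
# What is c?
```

Trace:
`c = 7` → c = 7
`c *= 9` → c = 63
So c = 63

Answer: 63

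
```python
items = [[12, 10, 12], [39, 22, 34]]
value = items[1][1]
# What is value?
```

Trace:
`items = [[12, 10, 12], [39, 22, 34]]` → items = [[12, 10, 12], [39, 22, 34]]
`value = items[1][1]` → value = 22
So value = 22

Answer: 22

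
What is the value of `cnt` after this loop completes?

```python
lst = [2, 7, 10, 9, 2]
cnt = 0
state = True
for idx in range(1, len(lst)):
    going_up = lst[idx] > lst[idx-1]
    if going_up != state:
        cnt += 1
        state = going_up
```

Count direction changes in [2, 7, 10, 9, 2]
`cnt` takes the values: 0 → 1

Answer: 1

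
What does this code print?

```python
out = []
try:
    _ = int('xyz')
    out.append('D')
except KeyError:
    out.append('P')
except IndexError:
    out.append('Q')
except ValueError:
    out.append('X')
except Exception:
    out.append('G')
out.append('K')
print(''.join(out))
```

Execution trace: 'X' (except ValueError) → 'K' (after the try/except). Output: XK

Answer: XK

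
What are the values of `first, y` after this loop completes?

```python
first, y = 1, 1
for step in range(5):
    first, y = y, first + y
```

Fibonacci: after 5 iterations
`first, y` takes the values: (1, 1) → (1, 2) → (2, 3) → (3, 5) → (5, 8) → (8, 13)

Answer: 8, 13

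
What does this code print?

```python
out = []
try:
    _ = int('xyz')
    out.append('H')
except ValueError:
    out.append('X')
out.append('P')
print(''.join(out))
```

Execution trace: 'X' (except ValueError) → 'P' (after the try/except). Output: XP

Answer: XP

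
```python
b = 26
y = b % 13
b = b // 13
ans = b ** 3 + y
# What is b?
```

Trace:
`b = 26` → b = 26
`y = b % 13` → y = 0
`b = b // 13` → b = 2
`ans = b ** 3 + y` → ans = 8
So b = 2

Answer: 2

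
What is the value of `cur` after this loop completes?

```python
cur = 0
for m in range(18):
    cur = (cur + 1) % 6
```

Increment mod 6, 18 times = 0
`cur` takes the values: 0 → 1 → 2 → 3 → 4 → 5 → 0 → 1 → 2 → 3 → 4 → 5 → 0 → 1 → 2 → 3 → 4 → 5 → 0

Answer: 0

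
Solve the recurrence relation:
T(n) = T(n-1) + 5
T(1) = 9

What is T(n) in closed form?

Unrolling: T(n) = T(1) + 5·(n-1) = 9 + 5(n-1) = 5n + 4.

Answer: T(n) = 5n + 4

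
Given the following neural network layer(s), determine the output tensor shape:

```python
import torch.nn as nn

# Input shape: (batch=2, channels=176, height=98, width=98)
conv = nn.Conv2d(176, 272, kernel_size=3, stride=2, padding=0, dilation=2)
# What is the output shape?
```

Input: (2, 176, 98, 98) -> Output: (2, 272, 47, 47)

Answer: (2, 272, 47, 47)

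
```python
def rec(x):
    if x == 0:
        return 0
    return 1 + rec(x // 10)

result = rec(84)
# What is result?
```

Count of digits of 84: 2

Answer: 2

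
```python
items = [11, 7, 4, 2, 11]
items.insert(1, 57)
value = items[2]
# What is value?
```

Trace:
`items = [11, 7, 4, 2, 11]` → items = [11, 7, 4, 2, 11]
`items.insert(1, 57)` → items = [11, 57, 7, 4, 2, 11]
`value = items[2]` → value = 7
So value = 7

Answer: 7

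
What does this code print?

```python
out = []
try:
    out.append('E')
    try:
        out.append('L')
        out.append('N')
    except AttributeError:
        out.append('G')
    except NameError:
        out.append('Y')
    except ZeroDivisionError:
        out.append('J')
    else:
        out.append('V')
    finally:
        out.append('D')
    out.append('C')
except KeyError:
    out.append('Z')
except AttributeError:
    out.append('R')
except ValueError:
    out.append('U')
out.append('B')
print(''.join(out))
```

Execution trace: 'E' (try body) → 'L' (inner try body) → 'N' (inner try body, no exception) → 'V' (inner else) → 'D' (inner finally) → 'C' (try body, no exception) → 'B' (after the try/except). Output: ELNVDCB

Answer: ELNVDCB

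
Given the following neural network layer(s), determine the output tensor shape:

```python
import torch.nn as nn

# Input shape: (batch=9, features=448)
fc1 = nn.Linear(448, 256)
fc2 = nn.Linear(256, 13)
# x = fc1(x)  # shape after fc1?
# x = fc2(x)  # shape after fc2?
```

Input: (9, 448) -> after fc1: (9, 256) -> Output: (9, 13)

Answer: (9, 13)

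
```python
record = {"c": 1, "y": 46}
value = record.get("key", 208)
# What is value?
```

Trace:
`record = {"c": 1, "y": 46}` → record = {'c': 1, 'y': 46}
`value = record.get("key", 208)` → value = 208
So value = 208

Answer: 208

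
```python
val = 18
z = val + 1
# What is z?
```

Trace:
`val = 18` → val = 18
`z = val + 1` → z = 19
So z = 19

Answer: 19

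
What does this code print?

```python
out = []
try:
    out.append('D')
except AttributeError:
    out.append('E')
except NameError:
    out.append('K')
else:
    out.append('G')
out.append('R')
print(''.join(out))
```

Execution trace: 'D' (try body, no exception) → 'G' (else) → 'R' (after the try/except). Output: DGR

Answer: DGR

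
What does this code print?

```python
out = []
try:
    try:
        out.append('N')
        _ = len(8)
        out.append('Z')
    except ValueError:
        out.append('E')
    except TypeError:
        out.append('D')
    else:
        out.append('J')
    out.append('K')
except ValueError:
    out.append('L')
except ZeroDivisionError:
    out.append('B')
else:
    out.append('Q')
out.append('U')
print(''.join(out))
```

Execution trace: 'N' (inner try body) → 'D' (inner except TypeError) → 'K' (try body, no exception) → 'Q' (else) → 'U' (after the try/except). Output: NDKQU

Answer: NDKQU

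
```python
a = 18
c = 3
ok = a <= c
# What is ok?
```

Trace:
`a = 18` → a = 18
`c = 3` → c = 3
`ok = a <= c` → ok = False
So ok = False

Answer: False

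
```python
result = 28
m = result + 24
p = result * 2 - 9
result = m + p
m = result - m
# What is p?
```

Trace:
`result = 28` → result = 28
`m = result + 24` → m = 52
`p = result * 2 - 9` → p = 47
`result = m + p` → result = 99
`m = result - m` → m = 47
So p = 47

Answer: 47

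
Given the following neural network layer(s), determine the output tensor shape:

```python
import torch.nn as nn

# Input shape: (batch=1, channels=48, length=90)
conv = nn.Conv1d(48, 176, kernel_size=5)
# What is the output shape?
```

Input: (1, 48, 90) -> Output: (1, 176, 86)

Answer: (1, 176, 86)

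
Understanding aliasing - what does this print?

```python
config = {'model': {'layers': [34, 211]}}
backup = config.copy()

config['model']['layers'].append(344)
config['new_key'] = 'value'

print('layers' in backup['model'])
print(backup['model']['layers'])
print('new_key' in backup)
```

Key concept: shallow copy gotcha with nested dict.
Step by step:
`config = {'model': {'layers': [34, 211]}}` → config = {'model': {'layers': [34, 211]}}
`backup = config.copy()` → backup = {'model': {'layers': [34, 211]}}
`config['model']['layers'].append(344)` → config = {'model': {'layers': [34, 211, 344]}}; backup = {'model': {'layers': [34, 211, 344]}}
`config['new_key'] = 'value'` → config = {'model': {'layers': [34, 211, 344]}, 'new_key': 'value'}
`print('layers' in backup['model'])` → prints True
`print(backup['model']['layers'])` → prints [34, 211, 344]
`print('new_key' in backup)` → prints False

Answer:
True
[34, 211, 344]
False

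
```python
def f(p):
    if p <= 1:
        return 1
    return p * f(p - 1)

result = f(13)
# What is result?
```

f(13) = 13 * 12 * 11 * 10 * 9 * 8 * 7 * 6 * 5 * 4 * 3 * 2 * 1 = 6227020800

Answer: 6227020800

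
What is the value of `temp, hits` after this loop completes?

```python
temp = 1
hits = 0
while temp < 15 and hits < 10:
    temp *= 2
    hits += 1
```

Double until >= 15 or 10 iterations
`temp, hits` takes the values: (1, 0) → (2, 0) → (2, 1) → (4, 1) → (4, 2) → (8, 2) → (8, 3) → (16, 3) → (16, 4)

Answer: 16, 4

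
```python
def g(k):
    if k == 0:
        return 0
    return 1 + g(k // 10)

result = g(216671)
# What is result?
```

Count of digits of 216671: 6

Answer: 6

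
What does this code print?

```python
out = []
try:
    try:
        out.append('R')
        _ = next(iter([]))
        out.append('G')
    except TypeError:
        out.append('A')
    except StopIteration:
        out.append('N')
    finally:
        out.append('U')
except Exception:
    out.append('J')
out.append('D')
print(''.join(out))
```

Execution trace: 'R' (inner try body) → 'N' (inner except StopIteration) → 'U' (inner finally) → 'D' (after the try/except). Output: RNUD

Answer: RNUD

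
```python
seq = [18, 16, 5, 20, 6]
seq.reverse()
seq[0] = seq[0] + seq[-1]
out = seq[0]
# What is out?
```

Trace:
`seq = [18, 16, 5, 20, 6]` → seq = [18, 16, 5, 20, 6]
`seq.reverse()` → seq = [6, 20, 5, 16, 18]
`seq[0] = seq[0] + seq[-1]` → seq = [24, 20, 5, 16, 18]
`out = seq[0]` → out = 24
So out = 24

Answer: 24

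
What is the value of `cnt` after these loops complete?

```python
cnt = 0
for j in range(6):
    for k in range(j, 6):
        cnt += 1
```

Upper triangle: 6 + 5 + ... + 1
`cnt` takes the values: 0 → 1 → 2 → 3 → 4 → 5 → 6 → 7 → 8 → 9 → 10 → 11 → 12 → 13 → 14 → 15 → 16 → 17 → 18 → 19 → 20 → 21

Answer: 21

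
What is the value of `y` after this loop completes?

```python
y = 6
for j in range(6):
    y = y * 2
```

Multiply by 2, 6 times: 6 * 2^6 = 384
`y` takes the values: 6 → 12 → 24 → 48 → 96 → 192 → 384

Answer: 384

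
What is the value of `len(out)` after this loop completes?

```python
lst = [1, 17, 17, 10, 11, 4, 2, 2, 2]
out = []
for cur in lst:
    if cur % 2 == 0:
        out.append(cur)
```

Count even numbers in [1, 17, 17, 10, 11, 4, 2, 2, 2]
`out` takes the values: [] → [10] → [10, 4] → [10, 4, 2] → [10, 4, 2, 2] → [10, 4, 2, 2, 2]
So `len(out)` = 5

Answer: 5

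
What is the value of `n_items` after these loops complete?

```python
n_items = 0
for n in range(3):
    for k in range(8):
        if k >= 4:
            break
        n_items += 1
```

Inner breaks at 4, outer runs 3 times
`n_items` takes the values: 0 → 1 → 2 → 3 → 4 → 5 → 6 → 7 → 8 → 9 → 10 → 11 → 12

Answer: 12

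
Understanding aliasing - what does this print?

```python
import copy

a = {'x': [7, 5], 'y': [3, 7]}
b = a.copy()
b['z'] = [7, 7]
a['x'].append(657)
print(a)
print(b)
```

Key concept: shallow copy of dict with mutable values.
Step by step:
`a = {'x': [7, 5], 'y': [3, 7]}` → a = {'x': [7, 5], 'y': [3, 7]}
`b = a.copy()` → b = {'x': [7, 5], 'y': [3, 7]}
`b['z'] = [7, 7]` → b = {'x': [7, 5], 'y': [3, 7], 'z': [7, 7]}
`a['x'].append(657)` → a = {'x': [7, 5, 657], 'y': [3, 7]}; b = {'x': [7, 5, 657], 'y': [3, 7], 'z': [7, 7]}
`print(a)` → prints {'x': [7, 5, 657], 'y': [3, 7]}
`print(b)` → prints {'x': [7, 5, 657], 'y': [3, 7], 'z': [7, 7]}

Answer:
{'x': [7, 5, 657], 'y': [3, 7]}
{'x': [7, 5, 657], 'y': [3, 7], 'z': [7, 7]}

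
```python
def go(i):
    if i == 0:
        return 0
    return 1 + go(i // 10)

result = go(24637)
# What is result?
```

Count of digits of 24637: 5

Answer: 5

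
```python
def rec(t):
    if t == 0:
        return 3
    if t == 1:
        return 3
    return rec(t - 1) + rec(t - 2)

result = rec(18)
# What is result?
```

Build up from base cases: rec(0)=3, rec(1)=3, rec(2)=6, rec(3)=9, rec(4)=15, rec(5)=24, rec(6)=39, ..., rec(18)=12543

Answer: 12543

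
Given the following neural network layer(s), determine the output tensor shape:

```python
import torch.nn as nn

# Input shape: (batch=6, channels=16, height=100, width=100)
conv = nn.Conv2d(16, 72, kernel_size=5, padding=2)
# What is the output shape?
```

Input: (6, 16, 100, 100) -> Output: (6, 72, 100, 100)

Answer: (6, 72, 100, 100)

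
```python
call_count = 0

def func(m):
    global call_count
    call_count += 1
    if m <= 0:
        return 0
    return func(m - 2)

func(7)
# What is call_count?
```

Linear recursion stepping by 2: 5 calls from m=7 down to ≤0.

Answer: 5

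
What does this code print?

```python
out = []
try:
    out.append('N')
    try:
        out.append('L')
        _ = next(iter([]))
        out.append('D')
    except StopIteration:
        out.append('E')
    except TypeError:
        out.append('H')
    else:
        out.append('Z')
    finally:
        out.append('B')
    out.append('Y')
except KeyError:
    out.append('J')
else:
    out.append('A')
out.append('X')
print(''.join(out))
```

Execution trace: 'N' (try body) → 'L' (inner try body) → 'E' (inner except StopIteration) → 'B' (inner finally) → 'Y' (try body, no exception) → 'A' (else) → 'X' (after the try/except). Output: NLEBYAX

Answer: NLEBYAX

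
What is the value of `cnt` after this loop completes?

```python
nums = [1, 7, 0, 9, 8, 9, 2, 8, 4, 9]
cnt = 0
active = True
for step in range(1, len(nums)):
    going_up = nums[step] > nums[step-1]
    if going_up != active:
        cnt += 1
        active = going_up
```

Count direction changes in [1, 7, 0, 9, 8, 9, 2, 8, 4, 9]
`cnt` takes the values: 0 → 1 → 2 → 3 → 4 → 5 → 6 → 7 → 8

Answer: 8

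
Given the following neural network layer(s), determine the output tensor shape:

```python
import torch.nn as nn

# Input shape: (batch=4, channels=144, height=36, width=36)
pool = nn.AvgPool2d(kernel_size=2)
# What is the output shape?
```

Input: (4, 144, 36, 36) -> Output: (4, 144, 18, 18)

Answer: (4, 144, 18, 18)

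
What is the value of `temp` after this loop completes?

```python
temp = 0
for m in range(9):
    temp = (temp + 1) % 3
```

Increment mod 3, 9 times = 0
`temp` takes the values: 0 → 1 → 2 → 0 → 1 → 2 → 0 → 1 → 2 → 0

Answer: 0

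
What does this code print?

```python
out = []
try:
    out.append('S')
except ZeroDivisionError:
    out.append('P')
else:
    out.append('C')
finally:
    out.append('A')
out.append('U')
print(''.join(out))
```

Execution trace: 'S' (try body, no exception) → 'C' (else) → 'A' (finally) → 'U' (after the try/except). Output: SCAU

Answer: SCAU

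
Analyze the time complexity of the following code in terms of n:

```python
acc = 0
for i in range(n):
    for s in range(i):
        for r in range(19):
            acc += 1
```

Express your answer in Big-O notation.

Each loop level contributes: n × n × 1. Multiplying the contributions gives O(n^2).

Answer: O(n^2)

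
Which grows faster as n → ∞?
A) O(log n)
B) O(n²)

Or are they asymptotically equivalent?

O(log n) vs O(n²): Higher order terms dominate.

Answer: B) O(n²) grows faster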